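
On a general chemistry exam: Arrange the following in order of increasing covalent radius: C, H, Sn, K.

Radius decreases left→right (rising Z_eff, same n) and increases top→bottom (higher n).
Neither a single period nor a single group — weigh both effects.
C > H: the two effects oppose for this pair; the down-group effect wins (75 vs 32 pm).
Sn > C: they share group 14; the group trend gives Sn the larger value.
K > Sn: period and group pull opposite ways; the across-period shift dominates (196 vs 140 pm).
Tabulated atomic radius (pm): H 32, C 75, K 196, Sn 140.
So from smallest to largest: H < C < Sn < K.

H < C < Sn < K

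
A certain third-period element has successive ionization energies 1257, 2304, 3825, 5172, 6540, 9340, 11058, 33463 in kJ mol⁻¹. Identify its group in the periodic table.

Group 17

Look for the largest jump between consecutive ionization energies: IE8/IE7 ≈ 3.0, far larger than any earlier ratio.
That jump marks the point where a core electron is being removed. So the atom has 7 valence electrons.
A main-group element with 7 valence electrons is in group 17.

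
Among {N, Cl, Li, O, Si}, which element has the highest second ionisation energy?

After 1 electron has been removed, what remains? N⁺ still has 4 valence electrons; Cl⁺ still has 6 valence electrons; Li⁺ is the bare [He] core; O⁺ still has 5 valence electrons; Si⁺ still has 3 valence electrons.
Core electrons are held far more tightly than valence electrons, so Li tops the IE_2 order.
Valence configurations: N⁺ [He]2s²2p², Cl⁺ [Ne]3s²3p⁴, O⁺ [He]2s²2p³, Si⁺ [Ne]3s²3p¹.
Tabulated IE_2 (kJ/mol): N 2856, Cl 2298, Li 7298, O 3388, Si 1577.
Hence IE_2: Si < Cl < N < O < Li.

Li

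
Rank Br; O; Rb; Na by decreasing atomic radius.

Rb > Na > Br > O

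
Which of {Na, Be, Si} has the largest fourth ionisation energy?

The fourth ionization energy removes an electron from the +3 ion. For each element: Na³⁺ is already 2 electrons into the core; Be³⁺ is already 1 electron into the core; Si³⁺ still has 1 valence electron.
Pulling an electron out of a noble-gas core costs far more than removing a remaining valence electron, so Na and Be sit at the high end of IE_4.
Tabulated IE_4 (kJ/mol): Na 9543, Be 21007, Si 4356.
Putting it together, IE_4: Si < Na < Be.

Be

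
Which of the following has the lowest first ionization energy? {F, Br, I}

F is in period 2, group 17; Br is in period 4, group 17; I is in period 5, group 17.
Removing the outermost electron gets harder across a period and easier down a group.
All are in group 17, so first ionization energy increases up the group.
The lowest first ionization energy among these belongs to I.

I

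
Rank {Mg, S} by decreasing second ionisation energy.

The second ionization energy removes an electron from the +1 ion. For each element: Mg⁺ still has 1 valence electron; S⁺ still has 5 valence electrons.
All are still removing valence electrons, so compare the +1 ions as you would atoms: IE_2 generally rises across a period (higher Z_eff) and falls down a group (larger shell), subject to the usual subshell exceptions.
Valence configurations: Mg⁺ [Ne]3s¹, S⁺ [Ne]3s²3p³.
Approximate IE_2 values (kJ/mol): Mg 1451, S 2252.
Hence IE_2: Mg < S.

S > Mg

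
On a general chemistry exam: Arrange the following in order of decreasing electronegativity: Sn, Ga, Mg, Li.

Sn > Ga > Mg > Li

Electronegativity increases across a period and decreases down a group, tracking effective nuclear charge and atomic size.
A diagonal step moves right (one effect) and down (the opposite effect) at once.
Mg > Li: the two effects oppose for this pair; the across-period effect wins (1.31 vs 0.98).
Ga > Mg: period and group pull opposite ways; the across-period shift dominates (1.81 vs 1.31).
Sn > Ga: the two effects oppose for this pair; the across-period effect wins (1.96 vs 1.81).
Approximate values (Pauling): Li 0.98, Mg 1.31, Ga 1.81, Sn 1.96.
So from highest to lowest: Sn > Ga > Mg > Li.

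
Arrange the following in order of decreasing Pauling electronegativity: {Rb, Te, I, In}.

Rb is in period 5, group 1; In is in period 5, group 13; Te is in period 5, group 16; I is in period 5, group 17.
Atoms toward the upper right of the periodic table pull bonding electrons most strongly.
All lie in period 5, so electronegativity increases left to right.
So from highest to lowest: I > Te > In > Rb.

I > Te > In > Rb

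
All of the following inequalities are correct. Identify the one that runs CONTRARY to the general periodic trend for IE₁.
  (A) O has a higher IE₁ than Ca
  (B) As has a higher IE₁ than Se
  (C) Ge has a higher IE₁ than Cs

The general trend: IE₁ increases across a period and decreases down a group.
(A) O (period 2, group 16) vs Ca (period 4, group 2): the stated order agrees with the simple trend.
(B) As (period 4, group 15) vs Se (period 4, group 16): the stated order contradicts the simple trend.
(C) Ge (period 4, group 14) vs Cs (period 6, group 1): the stated order agrees with the simple trend.
The exception is (B): Se (4p⁴) ionizes more easily than half-filled As (4p³).

(B)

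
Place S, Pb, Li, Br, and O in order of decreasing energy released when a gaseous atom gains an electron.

Li is in period 2, group 1; O is in period 2, group 16; S is in period 3, group 16; Br is in period 4, group 17; Pb is in period 6, group 14.
Adding an electron releases more energy for atoms nearer the top right (short of the noble gases).
Here both period and group differ, so the two effects have to be weighed against each other.
Li > Pb: the two effects oppose for this pair; the down-group effect wins (60 vs 35 kJ/mol).
O > Li: both are in period 2; the period trend gives O the larger value.
S > O: this pair runs against the simple trend — see the exception note.
Br > S: the two effects oppose for this pair; the across-period effect wins (325 vs 200 kJ/mol).
Note the exception: S has a higher electron affinity than O, contrary to the simple trend — the compact 2p subshell of O repels the added electron more than S's larger 3p does.
For reference (kJ/mol): Li 60, O 141, S 200, Br 325, Pb 35.
So from highest to lowest: Br > S > O > Li > Pb.

Br > S > O > Li > Pb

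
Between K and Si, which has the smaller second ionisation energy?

The second ionization energy removes an electron from the +1 ion. For each element: K⁺ is the bare [Ar] core; Si⁺ still has 3 valence electrons.
Pulling an electron out of a noble-gas core costs far more than removing a remaining valence electron, so K sits at the high end of IE_2.
Tabulated IE_2 (kJ/mol): K 3052, Si 1577.
Hence IE_2: Si < K.

Si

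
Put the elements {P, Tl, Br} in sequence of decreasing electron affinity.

Br > P > Tl

Adding an electron releases more energy for atoms nearer the top right (short of the noble gases).
Here both period and group differ, so the two effects have to be weighed against each other.
P > Tl: both effects reinforce here, so P is clearly the higher of the two.
Br > P: the two effects oppose for this pair; the across-period effect wins (325 vs 72 kJ/mol).
Tabulated electron affinity (kJ/mol): P 72, Br 325, Tl 19.
So from highest to lowest: Br > P > Tl.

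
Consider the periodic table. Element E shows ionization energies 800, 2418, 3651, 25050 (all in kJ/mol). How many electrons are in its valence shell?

Look for the largest jump between consecutive ionization energies: IE4/IE3 ≈ 6.9, far larger than any earlier ratio.
That jump marks the point where a core electron is being removed. So the atom has 3 valence electrons.

3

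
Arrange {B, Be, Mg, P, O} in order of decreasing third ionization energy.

The third ionization energy removes an electron from the +2 ion. For each element: B²⁺ still has 1 valence electron; Be²⁺ is the bare [He] core; Mg²⁺ is the bare [Ne] core; P²⁺ still has 3 valence electrons; O²⁺ still has 4 valence electrons.
Core electrons are held far more tightly than valence electrons, so Mg and Be top the IE_3 order.
Valence configurations: B²⁺ [He]2s¹, P²⁺ [Ne]3s²3p¹, O²⁺ [He]2s²2p².
Approximate IE_3 values (kJ/mol): B 3660, Be 14849, Mg 7733, P 2914, O 5300.
Overall IE_3 order: P < B < O < Mg < Be.

Be > Mg > O > B > P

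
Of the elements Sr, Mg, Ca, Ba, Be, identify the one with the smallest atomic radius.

Be

Be is in period 2, group 2; Mg is in period 3, group 2; Ca is in period 4, group 2; Sr is in period 5, group 2; Ba is in period 6, group 2.
Atomic radius shrinks across a period as nuclear charge pulls the same shell inward, and grows down a group as new shells are added.
All are in group 2, so atomic radius increases down the group.
The smallest atomic radius among these belongs to Be.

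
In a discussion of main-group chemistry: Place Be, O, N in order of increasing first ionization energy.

Be < O < N

IE₁ increases left→right with effective nuclear charge and decreases top→bottom as the valence shell moves farther out.
All lie in period 2; the across-period trend (first ionization energy increases left to right) applies, with the exception below.
Note the exception: N has a higher first ionization energy than O, contrary to the simple trend — pairing an electron in O's 2p⁴ costs repulsion energy, so O ionizes more easily than half-filled N (2p³).
Approximate values (kJ/mol): Be 900, N 1402, O 1314.
So from lowest to highest: Be < O < N.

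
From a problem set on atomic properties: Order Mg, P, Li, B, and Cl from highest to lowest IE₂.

Li > B > Cl > P > Mg

After 1 electron has been removed, what remains? Mg⁺ still has 1 valence electron; P⁺ still has 4 valence electrons; Li⁺ is the bare [He] core; B⁺ still has 2 valence electrons; Cl⁺ still has 6 valence electrons.
Core electrons are held far more tightly than valence electrons, so Li tops the IE_2 order.
Valence configurations: Mg⁺ [Ne]3s¹, P⁺ [Ne]3s²3p², B⁺ [He]2s², Cl⁺ [Ne]3s²3p⁴.
Approximate IE_2 values (kJ/mol): Mg 1451, P 1907, Li 7298, B 2427, Cl 2298.
Overall IE_2 order: Mg < P < Cl < B < Li.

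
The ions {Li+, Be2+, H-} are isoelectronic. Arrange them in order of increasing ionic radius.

Be2+ < Li+ < H-

All of these have 2 electrons, so size is governed by nuclear charge alone: the more protons, the stronger the pull on the same electron cloud, and the smaller the ion.
Nuclear charges: Be2+ (Z=4), Li+ (Z=3), H- (Z=1).
Smallest to largest: Be2+ < Li+ < H-.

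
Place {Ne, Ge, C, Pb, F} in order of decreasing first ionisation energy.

Ne > F > C > Ge > Pb

C is in period 2, group 14; F is in period 2, group 17; Ne is in period 2, group 18; Ge is in period 4, group 14; Pb is in period 6, group 14.
Across a period the outer electron is held more tightly (higher IE₁); down a group it sits in a higher shell, more shielded, and comes off more easily.
These span different periods and groups, so the two trends combine.
Ge > Pb: they share group 14; the group trend gives Ge the larger value.
C > Ge: C sits above Ge in group 14, so the down-group effect alone puts C higher.
F > C: both are in period 2; the period trend gives F the larger value.
Ne > F: Ne lies to the right of F in period 2, so the across-period effect alone puts Ne higher.
Approximate values (kJ/mol): C 1086, F 1681, Ne 2081, Ge 762, Pb 716.
So from highest to lowest: Ne > F > C > Ge > Pb.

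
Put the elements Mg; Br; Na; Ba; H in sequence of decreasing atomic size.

Ba, Na, Mg, Br, H

Atomic radius shrinks across a period as nuclear charge pulls the same shell inward, and grows down a group as new shells are added.
These span different periods and groups, so the two trends combine.
Br > H: period and group pull opposite ways; the down-group shift dominates (114 vs 32 pm).
Mg > Br: the two effects oppose for this pair; the across-period effect wins (139 vs 114 pm).
Na > Mg: both are in period 3; the period trend gives Na the larger value.
Ba > Na: the two effects oppose for this pair; the down-group effect wins (196 vs 155 pm).
Tabulated atomic radius (pm): H 32, Na 155, Mg 139, Br 114, Ba 196.
So from largest to smallest: Ba > Na > Mg > Br > H.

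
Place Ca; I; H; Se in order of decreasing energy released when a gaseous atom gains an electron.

I > Se > H > Ca

H is in period 1, group 1; Ca is in period 4, group 2; Se is in period 4, group 16; I is in period 5, group 17.
Electron affinity generally becomes more exothermic across a period toward the halogens and less exothermic down a group.
Neither a single period nor a single group — weigh both effects.
H > Ca: the two effects oppose for this pair; the down-group effect wins (73 vs 2 kJ/mol).
Se > H: period and group pull opposite ways; the across-period shift dominates (195 vs 73 kJ/mol).
I > Se: the two effects oppose for this pair; the across-period effect wins (295 vs 195 kJ/mol).
For reference (kJ/mol): H 73, Ca 2, Se 195, I 295.
So from highest to lowest: I > Se > H > Ca.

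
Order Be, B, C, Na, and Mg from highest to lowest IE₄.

The fourth ionization energy removes an electron from the +3 ion. For each element: Be³⁺ is already 1 electron into the core; B³⁺ is the bare [He] core; C³⁺ still has 1 valence electron; Na³⁺ is already 2 electrons into the core; Mg³⁺ is already 1 electron into the core.
Core electrons are held far more tightly than valence electrons, so Na, Mg, Be and B top the IE_4 order.
Approximate IE_4 values (kJ/mol): Be 21007, B 25026, C 6223, Na 9543, Mg 10543.
Putting it together, IE_4: C < Na < Mg < Be < B.

B > Be > Mg > Na > C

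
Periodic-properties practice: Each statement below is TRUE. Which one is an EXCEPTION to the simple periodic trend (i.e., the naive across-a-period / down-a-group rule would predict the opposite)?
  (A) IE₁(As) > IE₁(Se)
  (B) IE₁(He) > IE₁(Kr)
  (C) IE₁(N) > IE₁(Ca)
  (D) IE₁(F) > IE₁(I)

The general trend: IE₁ increases across a period and decreases down a group.
(A) As (period 4, group 15) vs Se (period 4, group 16): the stated order contradicts the simple trend.
(B) He (period 1, group 18) vs Kr (period 4, group 18): the stated order agrees with the simple trend.
(C) N (period 2, group 15) vs Ca (period 4, group 2): the stated order agrees with the simple trend.
(D) F (period 2, group 17) vs I (period 5, group 17): the stated order agrees with the simple trend.
The exception is (A): Se (4p⁴) ionizes more easily than half-filled As (4p³).

(A)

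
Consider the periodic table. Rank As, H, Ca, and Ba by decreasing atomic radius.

Ba > Ca > As > H

H is in period 1, group 1; Ca is in period 4, group 2; As is in period 4, group 15; Ba is in period 6, group 2.
Moving right in a period, electrons are added to the same shell under a stronger nuclear pull, so atoms get smaller; moving down, a new shell is opened and atoms get larger.
Here both period and group differ, so the two effects have to be weighed against each other.
As > H: period and group pull opposite ways; the down-group shift dominates (121 vs 32 pm).
Ca > As: both are in period 4; the period trend gives Ca the larger value.
Ba > Ca: Ba sits below Ca in group 2, so the down-group effect alone puts Ba larger.
For reference (pm): H 32, Ca 171, As 121, Ba 196.
So from largest to smallest: Ba > Ca > As > H.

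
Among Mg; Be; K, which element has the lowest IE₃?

After 2 electrons have been removed, what remains? Mg²⁺ is the bare [Ne] core; Be²⁺ is the bare [He] core; K²⁺ is already 1 electron into the core.
All of these are removing an electron from a noble-gas core or deeper; the smaller core (lower principal quantum number) is held far more tightly, and within a period the higher nuclear charge binds the same core more tightly.
Approximate IE_3 values (kJ/mol): Mg 7733, Be 14849, K 4420.
Hence IE_3: K < Mg < Be.

K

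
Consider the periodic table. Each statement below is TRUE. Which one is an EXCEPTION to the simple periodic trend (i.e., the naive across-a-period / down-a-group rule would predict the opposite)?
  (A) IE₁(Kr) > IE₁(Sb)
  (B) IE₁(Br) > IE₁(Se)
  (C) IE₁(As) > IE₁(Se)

(C)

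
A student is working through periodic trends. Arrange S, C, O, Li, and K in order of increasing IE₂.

After 1 electron has been removed, what remains? S⁺ still has 5 valence electrons; C⁺ still has 3 valence electrons; O⁺ still has 5 valence electrons; Li⁺ is the bare [He] core; K⁺ is the bare [Ar] core.
Usually core removal costs more than valence removal, but here the competition is close: a tightly held n=2 valence electron can cost more to remove than an n=3 core electron, so the actual values have to decide it.
Valence configurations: S⁺ [Ne]3s²3p³, C⁺ [He]2s²2p¹, O⁺ [He]2s²2p³.
Approximate IE_2 values (kJ/mol): S 2252, C 2353, O 3388, Li 7298, K 3052.
Putting it together, IE_2: S < C < K < O < Li.

S, C, K, O, Li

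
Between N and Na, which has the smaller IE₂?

The second ionization energy removes an electron from the +1 ion. For each element: N⁺ still has 4 valence electrons; Na⁺ is the bare [Ne] core.
Pulling an electron out of a noble-gas core costs far more than removing a remaining valence electron, so Na sits at the high end of IE_2.
Tabulated IE_2 (kJ/mol): N 2856, Na 4562.
So the second ionization energies run N < Na.

N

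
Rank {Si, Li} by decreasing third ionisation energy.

Li > Si

Consider each +2 ion: Si²⁺ still has 2 valence electrons; Li²⁺ is already 1 electron into the core.
Pulling an electron out of a noble-gas core costs far more than removing a remaining valence electron, so Li sits at the high end of IE_3.
Approximate IE_3 values (kJ/mol): Si 3232, Li 11815.
So the third ionization energies run Si < Li.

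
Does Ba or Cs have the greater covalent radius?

Cs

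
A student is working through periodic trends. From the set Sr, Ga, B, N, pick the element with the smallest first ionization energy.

Across a period the outer electron is held more tightly (higher IE₁); down a group it sits in a higher shell, more shielded, and comes off more easily.
Here both period and group differ, so the two effects have to be weighed against each other.
Ga > Sr: relative to Sr, both the across-period and down-group shifts push Ga's first ionization energy up.
B > Ga: they share group 13; the group trend gives B the larger value.
N > B: N lies to the right of B in period 2, so the across-period effect alone puts N higher.
Approximate values (kJ/mol): B 801, N 1402, Ga 579, Sr 550.
The smallest first ionization energy among these belongs to Sr.

Sr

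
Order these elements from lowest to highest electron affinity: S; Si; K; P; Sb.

K < P < Sb < Si < S

Electron affinity generally becomes more exothermic across a period toward the halogens and less exothermic down a group.
These span different periods and groups, so the two trends combine.
P > K: both effects reinforce here, so P is clearly the higher of the two.
Sb > P: this pair runs against the simple trend — see the exception note.
Si > Sb: period and group pull opposite ways; the down-group shift dominates (134 vs 103 kJ/mol).
S > Si: S lies to the right of Si in period 3, so the across-period effect alone puts S higher.
Note the exception: Sb has a higher electron affinity than P, contrary to the simple trend — both are half-filled np³, but the pairing/repulsion penalty for the added electron shrinks as the p orbitals become larger and more diffuse down the group, and for Sb that outweighs the weaker nuclear attraction.
Note the exception: Si has a higher electron affinity than P, contrary to the simple trend — adding an electron to P's half-filled 3p³ is unfavourable, so Si (3p²) has the more exothermic EA.
Approximate values (kJ/mol): Si 134, P 72, S 200, K 48, Sb 103.
So from lowest to highest: K < P < Sb < Si < S.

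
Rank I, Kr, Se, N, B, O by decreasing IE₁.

N > Kr > O > I > Se > B

First ionization energy rises across a period (greater Z_eff holds electrons more tightly) and falls down a group (valence electrons are farther from the nucleus).
Here both period and group differ, so the two effects have to be weighed against each other.
Se > B: period and group pull opposite ways; the across-period shift dominates (941 vs 801 kJ/mol).
I > Se: period and group pull opposite ways; the across-period shift dominates (1008 vs 941 kJ/mol).
O > I: the two effects oppose for this pair; the down-group effect wins (1314 vs 1008 kJ/mol).
Kr > O: the two effects oppose for this pair; the across-period effect wins (1351 vs 1314 kJ/mol).
N > Kr: period and group pull opposite ways; the down-group shift dominates (1402 vs 1351 kJ/mol).
Note the exception: N has a higher first ionization energy than O, contrary to the simple trend — pairing an electron in O's 2p⁴ costs repulsion energy, so O ionizes more easily than half-filled N (2p³).
Approximate values (kJ/mol): B 801, N 1402, O 1314, Se 941, Kr 1351, I 1008.
So from highest to lowest: N > Kr > O > I > Se > B.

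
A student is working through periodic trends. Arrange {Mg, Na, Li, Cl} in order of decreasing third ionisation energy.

Li > Mg > Na > Cl

After 2 electrons have been removed, what remains? Mg²⁺ is the bare [Ne] core; Na²⁺ is already 1 electron into the core; Li²⁺ is already 1 electron into the core; Cl²⁺ still has 5 valence electrons.
Breaking into a closed-shell core is much more expensive than removing a leftover valence electron — Na, Mg and Li have the largest IE_3 here.
The numbers (kJ/mol): Mg 7733, Na 6910, Li 11815, Cl 3822.
Overall IE_3 order: Cl < Na < Mg < Li.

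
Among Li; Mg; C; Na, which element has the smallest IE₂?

Mg

IE_2 is the cost of taking one more electron from the +1 cation: Li⁺ is the bare [He] core; Mg⁺ still has 1 valence electron; C⁺ still has 3 valence electrons; Na⁺ is the bare [Ne] core.
Pulling an electron out of a noble-gas core costs far more than removing a remaining valence electron, so Na and Li sit at the high end of IE_2.
Valence configurations: Mg⁺ [Ne]3s¹, C⁺ [He]2s²2p¹.
The numbers (kJ/mol): Li 7298, Mg 1451, C 2353, Na 4562.
Putting it together, IE_2: Mg < C < Na < Li.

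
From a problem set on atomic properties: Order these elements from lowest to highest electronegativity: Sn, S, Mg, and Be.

Mg, Be, Sn, S

Be is in period 2, group 2; Mg is in period 3, group 2; S is in period 3, group 16; Sn is in period 5, group 14.
Electronegativity increases across a period and decreases down a group, tracking effective nuclear charge and atomic size.
Neither a single period nor a single group — weigh both effects.
Be > Mg: they share group 2; the group trend gives Be the larger value.
Sn > Be: the two effects oppose for this pair; the across-period effect wins (1.96 vs 1.57).
S > Sn: relative to Sn, both the across-period and down-group shifts push S's electronegativity up.
Approximate values (Pauling): Be 1.57, Mg 1.31, S 2.58, Sn 1.96.
So from lowest to highest: Mg < Be < Sn < S.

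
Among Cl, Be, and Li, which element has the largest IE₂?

Li

Consider each +1 ion: Cl⁺ still has 6 valence electrons; Be⁺ still has 1 valence electron; Li⁺ is the bare [He] core.
Pulling an electron out of a noble-gas core costs far more than removing a remaining valence electron, so Li sits at the high end of IE_2.
Valence configurations: Cl⁺ [Ne]3s²3p⁴, Be⁺ [He]2s¹.
Tabulated IE_2 (kJ/mol): Cl 2298, Be 1757, Li 7298.
Overall IE_2 order: Be < Cl < Li.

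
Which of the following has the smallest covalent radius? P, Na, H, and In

H

Atomic radius shrinks across a period as nuclear charge pulls the same shell inward, and grows down a group as new shells are added.
These span different periods and groups, so the two trends combine.
P > H: the two effects oppose for this pair; the down-group effect wins (111 vs 32 pm).
In > P: both effects reinforce here, so In is clearly the larger of the two.
Na > In: period and group pull opposite ways; the across-period shift dominates (155 vs 142 pm).
Tabulated atomic radius (pm): H 32, Na 155, P 111, In 142.
The smallest covalent radius among these belongs to H.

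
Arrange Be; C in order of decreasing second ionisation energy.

C > Be

The second ionization energy removes an electron from the +1 ion. For each element: Be⁺ still has 1 valence electron; C⁺ still has 3 valence electrons.
All are still removing valence electrons, so compare the +1 ions as you would atoms: IE_2 generally rises across a period (higher Z_eff) and falls down a group (larger shell), subject to the usual subshell exceptions.
Valence configurations: Be⁺ [He]2s¹, C⁺ [He]2s²2p¹.
The numbers (kJ/mol): Be 1757, C 2353.
Overall IE_2 order: Be < C.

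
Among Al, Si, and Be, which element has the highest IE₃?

Be

The third ionization energy removes an electron from the +2 ion. For each element: Al²⁺ still has 1 valence electron; Si²⁺ still has 2 valence electrons; Be²⁺ is the bare [He] core.
Pulling an electron out of a noble-gas core costs far more than removing a remaining valence electron, so Be sits at the high end of IE_3.
Valence configurations: Al²⁺ [Ne]3s¹, Si²⁺ [Ne]3s².
Approximate IE_3 values (kJ/mol): Al 2745, Si 3232, Be 14849.
Overall IE_3 order: Al < Si < Be.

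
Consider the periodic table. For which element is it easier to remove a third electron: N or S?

S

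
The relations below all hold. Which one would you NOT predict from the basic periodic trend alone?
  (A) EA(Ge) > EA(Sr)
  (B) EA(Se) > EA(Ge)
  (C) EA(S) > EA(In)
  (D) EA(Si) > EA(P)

(D)

The general trend: electron affinity increases across a period and decreases down a group.
(A) Ge (period 4, group 14) vs Sr (period 5, group 2): the stated order agrees with the simple trend.
(B) Se (period 4, group 16) vs Ge (period 4, group 14): the stated order agrees with the simple trend.
(C) S (period 3, group 16) vs In (period 5, group 13): the stated order agrees with the simple trend.
(D) Si (period 3, group 14) vs P (period 3, group 15): the stated order contradicts the simple trend.
The exception is (D): adding an electron to P's half-filled 3p³ is unfavourable, so Si (3p²) has the more exothermic EA.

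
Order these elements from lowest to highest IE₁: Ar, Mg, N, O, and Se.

Mg < Se < O < N < Ar

N is in period 2, group 15; O is in period 2, group 16; Mg is in period 3, group 2; Ar is in period 3, group 18; Se is in period 4, group 16.
Across a period the outer electron is held more tightly (higher IE₁); down a group it sits in a higher shell, more shielded, and comes off more easily.
Here both period and group differ, so the two effects have to be weighed against each other.
Se > Mg: the two effects oppose for this pair; the across-period effect wins (941 vs 738 kJ/mol).
O > Se: O sits above Se in group 16, so the down-group effect alone puts O higher.
N > O: this pair runs against the simple trend — see the exception note.
Ar > N: period and group pull opposite ways; the across-period shift dominates (1521 vs 1402 kJ/mol).
Note the exception: N has a higher first ionization energy than O, contrary to the simple trend — pairing an electron in O's 2p⁴ costs repulsion energy, so O ionizes more easily than half-filled N (2p³).
For reference (kJ/mol): N 1402, O 1314, Mg 738, Ar 1521, Se 941.
So from lowest to highest: Mg < Se < O < N < Ar.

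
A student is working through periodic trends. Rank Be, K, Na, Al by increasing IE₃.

IE_3 is the cost of taking one more electron from the +2 cation: Be²⁺ is the bare [He] core; K²⁺ is already 1 electron into the core; Na²⁺ is already 1 electron into the core; Al²⁺ still has 1 valence electron.
Core electrons are held far more tightly than valence electrons, so K, Na and Be top the IE_3 order.
Approximate IE_3 values (kJ/mol): Be 14849, K 4420, Na 6910, Al 2745.
Putting it together, IE_3: Al < K < Na < Be.

Al < K < Na < Be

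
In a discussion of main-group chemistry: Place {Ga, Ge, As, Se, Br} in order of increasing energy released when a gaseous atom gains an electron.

Adding an electron releases more energy for atoms nearer the top right (short of the noble gases).
All lie in period 4; the across-period trend (electron affinity increases left to right) applies, with the exception below.
Note the exception: Ge has a higher electron affinity than As, contrary to the simple trend — adding an electron to As's half-filled 4p³ is unfavourable, so Ge (4p²) has the more exothermic EA.
Tabulated electron affinity (kJ/mol): Ga 29, Ge 119, As 78, Se 195, Br 325.
So from lowest to highest: Ga < As < Ge < Se < Br.

Ga < As < Ge < Se < Br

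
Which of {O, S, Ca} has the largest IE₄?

O

IE_4 is the cost of taking one more electron from the +3 cation: O³⁺ still has 3 valence electrons; S³⁺ still has 3 valence electrons; Ca³⁺ is already 1 electron into the core.
Usually core removal costs more than valence removal, but here the competition is close: a tightly held n=2 valence electron can cost more to remove than an n=3 core electron, so the actual values have to decide it.
Valence configurations: O³⁺ [He]2s²2p¹, S³⁺ [Ne]3s²3p¹.
The numbers (kJ/mol): O 7469, S 4556, Ca 6491.
Putting it together, IE_4: S < Ca < O.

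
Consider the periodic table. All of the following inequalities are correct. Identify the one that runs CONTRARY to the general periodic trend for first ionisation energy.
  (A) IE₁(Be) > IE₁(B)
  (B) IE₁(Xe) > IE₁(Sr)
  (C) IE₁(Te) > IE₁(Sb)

The general trend: first ionisation energy increases across a period and decreases down a group.
(A) Be (period 2, group 2) vs B (period 2, group 13): the stated order contradicts the simple trend.
(B) Xe (period 5, group 18) vs Sr (period 5, group 2): the stated order agrees with the simple trend.
(C) Te (period 5, group 16) vs Sb (period 5, group 15): the stated order agrees with the simple trend.
The exception is (A): removing B's lone 2p electron is easier than breaking Be's filled 2s².

(A)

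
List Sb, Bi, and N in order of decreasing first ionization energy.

N is in period 2, group 15; Sb is in period 5, group 15; Bi is in period 6, group 15.
Removing the outermost electron gets harder across a period and easier down a group.
All are in group 15, so first ionization energy increases up the group.
So from highest to lowest: N > Sb > Bi.

N > Sb > Bi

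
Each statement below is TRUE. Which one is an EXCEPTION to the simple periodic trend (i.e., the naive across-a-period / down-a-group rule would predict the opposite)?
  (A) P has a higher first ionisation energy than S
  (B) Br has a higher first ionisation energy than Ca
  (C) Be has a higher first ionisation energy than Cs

The general trend: first ionisation energy increases across a period and decreases down a group.
(A) P (period 3, group 15) vs S (period 3, group 16): the stated order contradicts the simple trend.
(B) Br (period 4, group 17) vs Ca (period 4, group 2): the stated order agrees with the simple trend.
(C) Be (period 2, group 2) vs Cs (period 6, group 1): the stated order agrees with the simple trend.
The exception is (A): S (3p⁴) ionizes more easily than half-filled P (3p³) because the paired 3p electron in S is pushed out by e⁻–e⁻ repulsion.

(A)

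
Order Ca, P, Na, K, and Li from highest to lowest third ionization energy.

Li, Na, Ca, K, P

Consider each +2 ion: Ca²⁺ is the bare [Ar] core; P²⁺ still has 3 valence electrons; Na²⁺ is already 1 electron into the core; K²⁺ is already 1 electron into the core; Li²⁺ is already 1 electron into the core.
Breaking into a closed-shell core is much more expensive than removing a leftover valence electron — K, Ca, Na and Li have the largest IE_3 here.
Tabulated IE_3 (kJ/mol): Ca 4912, P 2914, Na 6910, K 4420, Li 11815.
So the third ionization energies run P < K < Ca < Na < Li.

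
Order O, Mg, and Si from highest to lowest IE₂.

Consider each +1 ion: O⁺ still has 5 valence electrons; Mg⁺ still has 1 valence electron; Si⁺ still has 3 valence electrons.
All are still removing valence electrons, so compare the +1 ions as you would atoms: IE_2 generally rises across a period (higher Z_eff) and falls down a group (larger shell), subject to the usual subshell exceptions.
Valence configurations: O⁺ [He]2s²2p³, Mg⁺ [Ne]3s¹, Si⁺ [Ne]3s²3p¹.
Tabulated IE_2 (kJ/mol): O 3388, Mg 1451, Si 1577.
So the second ionization energies run Mg < Si < O.

O, Si, Mg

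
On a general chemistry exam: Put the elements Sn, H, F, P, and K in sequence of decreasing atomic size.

K, Sn, P, F, H

Radius decreases left→right (rising Z_eff, same n) and increases top→bottom (higher n).
These span different periods and groups, so the two trends combine.
F > H: the two effects oppose for this pair; the down-group effect wins (64 vs 32 pm).
P > F: relative to F, both the across-period and down-group shifts push P's atomic radius up.
Sn > P: both effects reinforce here, so Sn is clearly the larger of the two.
K > Sn: period and group pull opposite ways; the across-period shift dominates (196 vs 140 pm).
Approximate values (pm): H 32, F 64, P 111, K 196, Sn 140.
So from largest to smallest: K > Sn > P > F > H.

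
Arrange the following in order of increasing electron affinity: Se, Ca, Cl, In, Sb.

Adding an electron releases more energy for atoms nearer the top right (short of the noble gases).
Here both period and group differ, so the two effects have to be weighed against each other.
In > Ca: period and group pull opposite ways; the across-period shift dominates (29 vs 2 kJ/mol).
Sb > In: Sb lies to the right of In in period 5, so the across-period effect alone puts Sb higher.
Se > Sb: relative to Sb, both the across-period and down-group shifts push Se's electron affinity up.
Cl > Se: both effects reinforce here, so Cl is clearly the higher of the two.
For reference (kJ/mol): Cl 349, Ca 2, Se 195, In 29, Sb 103.
So from lowest to highest: Ca < In < Sb < Se < Cl.

Ca, In, Sb, Se, Cl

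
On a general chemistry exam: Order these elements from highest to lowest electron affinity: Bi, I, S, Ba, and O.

Atoms with high Z_eff and room in the valence shell (especially the halogens) have the most exothermic electron affinities.
Here both period and group differ, so the two effects have to be weighed against each other.
Bi > Ba: Bi lies to the right of Ba in period 6, so the across-period effect alone puts Bi higher.
O > Bi: relative to Bi, both the across-period and down-group shifts push O's electron affinity up.
S > O: this pair runs against the simple trend — see the exception note.
I > S: the two effects oppose for this pair; the across-period effect wins (295 vs 200 kJ/mol).
Note the exception: S has a higher electron affinity than O, contrary to the simple trend — the compact 2p subshell of O repels the added electron more than S's larger 3p does.
Approximate values (kJ/mol): O 141, S 200, I 295, Ba 14, Bi 91.
So from highest to lowest: I > S > O > Bi > Ba.

I > S > O > Bi > Ba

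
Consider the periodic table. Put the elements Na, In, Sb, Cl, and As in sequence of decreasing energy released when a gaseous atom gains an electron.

Na is in period 3, group 1; Cl is in period 3, group 17; As is in period 4, group 15; In is in period 5, group 13; Sb is in period 5, group 15.
Electron affinity generally becomes more exothermic across a period toward the halogens and less exothermic down a group.
Here both period and group differ, so the two effects have to be weighed against each other.
Na > In: the two effects oppose for this pair; the down-group effect wins (53 vs 29 kJ/mol).
As > Na: the two effects oppose for this pair; the across-period effect wins (78 vs 53 kJ/mol).
Sb > As: this pair runs against the simple trend — see the exception note.
Cl > Sb: relative to Sb, both the across-period and down-group shifts push Cl's electron affinity up.
Note the exception: Sb has a higher electron affinity than As, contrary to the simple trend — both are half-filled np³, but the pairing/repulsion penalty for the added electron shrinks as the p orbitals become larger and more diffuse down the group, and for Sb that outweighs the weaker nuclear attraction.
Approximate values (kJ/mol): Na 53, Cl 349, As 78, In 29, Sb 103.
So from highest to lowest: Cl > Sb > As > Na > In.

Cl, Sb, As, Na, In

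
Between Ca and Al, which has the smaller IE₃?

The third ionization energy removes an electron from the +2 ion. For each element: Ca²⁺ is the bare [Ar] core; Al²⁺ still has 1 valence electron.
Breaking into a closed-shell core is much more expensive than removing a leftover valence electron — Ca has the largest IE_3 here.
The numbers (kJ/mol): Ca 4912, Al 2745.
So the third ionization energies run Al < Ca.

Al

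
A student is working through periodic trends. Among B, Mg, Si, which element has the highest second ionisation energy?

B

After 1 electron has been removed, what remains? B⁺ still has 2 valence electrons; Mg⁺ still has 1 valence electron; Si⁺ still has 3 valence electrons.
All are still removing valence electrons, so compare the +1 ions as you would atoms: IE_2 generally rises across a period (higher Z_eff) and falls down a group (larger shell), subject to the usual subshell exceptions.
Valence configurations: B⁺ [He]2s², Mg⁺ [Ne]3s¹, Si⁺ [Ne]3s²3p¹.
Tabulated IE_2 (kJ/mol): B 2427, Mg 1451, Si 1577.
So the second ionization energies run Mg < Si < B.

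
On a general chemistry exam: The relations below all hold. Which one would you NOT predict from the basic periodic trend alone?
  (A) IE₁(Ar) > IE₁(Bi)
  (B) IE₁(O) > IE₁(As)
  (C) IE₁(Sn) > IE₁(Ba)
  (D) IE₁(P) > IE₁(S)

The general trend: first ionisation energy increases across a period and decreases down a group.
(A) Ar (period 3, group 18) vs Bi (period 6, group 15): the stated order agrees with the simple trend.
(B) O (period 2, group 16) vs As (period 4, group 15): the stated order agrees with the simple trend.
(C) Sn (period 5, group 14) vs Ba (period 6, group 2): the stated order agrees with the simple trend.
(D) P (period 3, group 15) vs S (period 3, group 16): the stated order contradicts the simple trend.
The exception is (D): S (3p⁴) ionizes more easily than half-filled P (3p³) because the paired 3p electron in S is pushed out by e⁻–e⁻ repulsion.

(D)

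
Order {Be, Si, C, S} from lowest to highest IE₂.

IE_2 is the cost of taking one more electron from the +1 cation: Be⁺ still has 1 valence electron; Si⁺ still has 3 valence electrons; C⁺ still has 3 valence electrons; S⁺ still has 5 valence electrons.
All are still removing valence electrons, so compare the +1 ions as you would atoms: IE_2 generally rises across a period (higher Z_eff) and falls down a group (larger shell), subject to the usual subshell exceptions.
Valence configurations: Be⁺ [He]2s¹, Si⁺ [Ne]3s²3p¹, C⁺ [He]2s²2p¹, S⁺ [Ne]3s²3p³.
The numbers (kJ/mol): Be 1757, Si 1577, C 2353, S 2252.
So the second ionization energies run Si < Be < S < C.

Si, Be, S, C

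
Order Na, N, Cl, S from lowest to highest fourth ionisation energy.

After 3 electrons have been removed, what remains? Na³⁺ is already 2 electrons into the core; N³⁺ still has 2 valence electrons; Cl³⁺ still has 4 valence electrons; S³⁺ still has 3 valence electrons.
Pulling an electron out of a noble-gas core costs far more than removing a remaining valence electron, so Na sits at the high end of IE_4.
Valence configurations: N³⁺ [He]2s², Cl³⁺ [Ne]3s²3p², S³⁺ [Ne]3s²3p¹.
Approximate IE_4 values (kJ/mol): Na 9543, N 7475, Cl 5159, S 4556.
Putting it together, IE_4: S < Cl < N < Na.

S < Cl < N < Na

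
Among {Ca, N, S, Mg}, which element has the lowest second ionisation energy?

Ca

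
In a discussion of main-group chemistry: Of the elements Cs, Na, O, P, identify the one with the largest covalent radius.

O is in period 2, group 16; Na is in period 3, group 1; P is in period 3, group 15; Cs is in period 6, group 1.
Across a period the added protons contract the valence shell; down a group each new principal shell makes the atom larger.
Here both period and group differ, so the two effects have to be weighed against each other.
P > O: both effects reinforce here, so P is clearly the larger of the two.
Na > P: Na lies to the left of P in period 3, so the across-period effect alone puts Na larger.
Cs > Na: Cs sits below Na in group 1, so the down-group effect alone puts Cs larger.
Tabulated atomic radius (pm): O 63, Na 155, P 111, Cs 232.
The largest covalent radius among these belongs to Cs.

Cs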